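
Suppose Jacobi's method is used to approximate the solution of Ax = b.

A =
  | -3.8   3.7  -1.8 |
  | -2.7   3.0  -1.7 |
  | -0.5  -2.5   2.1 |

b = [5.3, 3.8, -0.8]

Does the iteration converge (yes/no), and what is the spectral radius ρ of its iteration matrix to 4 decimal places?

Write A = D+L+U with D = diag(-3.8, 3, 2.1).
Jacobi T = -D⁻¹(L+U): T[2,0] = -(-0.5)/(2.1) = +0.2381; T[2,2] = 0.
  T[0,:] = [+0.0000, +0.9737, -0.4737]
  T[1,:] = [+0.9000, +0.0000, +0.5667]
  T[2,:] = [+0.2381, +1.1905, +0.0000]
eigenvalue magnitudes: 1.3132, 1.0370, 0.2762.
ρ(T) = max|λ| = 1.3132; 1.3132 > 1, so it fails to converge.

no, ρ = 1.3132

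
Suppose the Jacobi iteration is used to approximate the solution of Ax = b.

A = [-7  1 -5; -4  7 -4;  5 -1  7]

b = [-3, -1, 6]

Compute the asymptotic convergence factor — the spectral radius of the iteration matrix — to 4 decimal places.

0.8964

A = D + L + U where D = diag(-7, 7, 7).
Jacobi: T = -D⁻¹(L+U), T[0,1] = -(1)/(-7) = +0.1429; T[0,0] = 0.
  T[0,:] = [+0.0000  +0.1429  -0.7143]
  T[1,:] = [+0.5714  +0.0000  +0.5714]
  T[2,:] = [-0.7143  +0.1429  +0.0000]
eigenvalue magnitudes: 0.8964, 0.7143, 0.1821.
spectral radius ρ = 0.8964; 0.8964 < 1: convergent.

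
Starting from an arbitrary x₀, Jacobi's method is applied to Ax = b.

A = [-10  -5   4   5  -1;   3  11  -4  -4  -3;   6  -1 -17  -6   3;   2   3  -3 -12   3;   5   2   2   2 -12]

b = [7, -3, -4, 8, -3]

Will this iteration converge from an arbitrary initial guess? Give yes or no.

yes

Split A = D + L + U, D = diag(-10, 11, -17, -12, -12).
Jacobi: T = -D⁻¹(L+U), T[1,4] = -(-3)/(11) = +0.2727; T[1,1] = 0.
  T[0,:] = [+0.0000  -0.5000  +0.4000  +0.5000  -0.1000]
  T[1,:] = [-0.2727  +0.0000  +0.3636  +0.3636  +0.2727]
  T[2,:] = [+0.3529  -0.0588  +0.0000  -0.3529  +0.1765]
  T[3,:] = [+0.1667  +0.2500  -0.2500  +0.0000  +0.2500]
  T[4,:] = [+0.4167  +0.1667  +0.1667  +0.1667  +0.0000]
|roots of det(T-λI)|: 0.8200, 0.4914, 0.4914, 0.3766, 0.3340.
ρ = 0.8200; 0.8200 < 1 ⇒ converges.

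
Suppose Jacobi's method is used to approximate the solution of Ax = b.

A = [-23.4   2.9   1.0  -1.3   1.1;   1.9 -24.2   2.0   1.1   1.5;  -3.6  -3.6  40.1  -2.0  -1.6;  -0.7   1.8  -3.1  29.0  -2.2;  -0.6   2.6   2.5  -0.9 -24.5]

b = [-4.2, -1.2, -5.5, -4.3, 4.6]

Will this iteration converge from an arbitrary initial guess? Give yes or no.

yes

A = D + L + U where D = diag(-23.4, -24.2, 40.1, 29, -24.5).
T_J = -D⁻¹(L+U): T[4,3] = -(-0.9)/(-24.5) = -0.0367; T[4,4] = 0.
  T[0,:] = [+0.0000 +0.1239 +0.0427 -0.0556 +0.0470]
  T[1,:] = [+0.0785 +0.0000 +0.0826 +0.0455 +0.0620]
  T[2,:] = [+0.0898 +0.0898 +0.0000 +0.0499 +0.0399]
  T[3,:] = [+0.0241 -0.0621 +0.1069 +0.0000 +0.0759]
  T[4,:] = [-0.0245 +0.1061 +0.1020 -0.0367 +0.0000]
|roots of det(T-λI)|: 0.2183, 0.1043, 0.1043, 0.0556, 0.0066.
spectral radius ρ = 0.2183; 0.2183 < 1, so it converges for any x₀.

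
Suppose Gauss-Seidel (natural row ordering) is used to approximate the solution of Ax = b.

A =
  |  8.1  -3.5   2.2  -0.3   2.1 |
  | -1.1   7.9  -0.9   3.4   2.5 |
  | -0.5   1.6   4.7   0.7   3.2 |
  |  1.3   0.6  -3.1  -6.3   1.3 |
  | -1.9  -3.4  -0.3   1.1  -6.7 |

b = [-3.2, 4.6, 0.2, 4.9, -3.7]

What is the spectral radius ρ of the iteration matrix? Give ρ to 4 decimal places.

0.5888

Write A = D+L+U with D = diag(8.1, 7.9, 4.7, -6.3, -6.7).
Gauss-Seidel: T = -(D+L)⁻¹U, row 0 first, T[0,3] = -(-0.3)/(8.1) = +0.0370; later rows by forward substitution.
  T[0,:] = [+0.0000  +0.4321  -0.2716  +0.0370  -0.2593]
  T[1,:] = [+0.0000  +0.0602  +0.0761  -0.4252  -0.3526]
  T[2,:] = [+0.0000  +0.0255  -0.0548  -0.0002  -0.5884]
  T[3,:] = [+0.0000  +0.0824  -0.0218  -0.0327  +0.4088]
  T[4,:] = [+0.0000  -0.1407  +0.0373  +0.1999  +0.3459]
moduli |λ_i(T)| = 0.5888, 0.2589, 0.2589, 0.0109, 0.0000.
spectral radius ρ = 0.5888; 0.5888 < 1, so it converges for any x₀.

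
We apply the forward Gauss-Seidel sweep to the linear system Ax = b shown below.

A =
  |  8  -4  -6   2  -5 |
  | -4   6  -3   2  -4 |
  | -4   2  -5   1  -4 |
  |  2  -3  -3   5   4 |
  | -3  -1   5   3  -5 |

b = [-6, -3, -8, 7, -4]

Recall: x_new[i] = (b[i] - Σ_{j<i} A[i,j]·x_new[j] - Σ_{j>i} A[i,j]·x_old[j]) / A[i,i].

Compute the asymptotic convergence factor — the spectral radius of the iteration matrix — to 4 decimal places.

1.6680

Split A = D + L + U, D = diag(8, 6, -5, 5, -5).
Gauss-Seidel: T = -(D+L)⁻¹U, row 0 first, T[0,4] = -(-5)/(8) = +0.6250; later rows by forward substitution.
  T[0,:] = [+0.0000  +0.5000  +0.7500  -0.2500  +0.6250]
  T[1,:] = [+0.0000  +0.3333  +1.0000  -0.5000  +1.0833]
  T[2,:] = [+0.0000  -0.2667  -0.2000  +0.2000  -0.8667]
  T[3,:] = [+0.0000  -0.1600  +0.1800  -0.0800  -0.9200]
  T[4,:] = [+0.0000  -0.7293  -0.7420  +0.4020  -2.0103]
|eigenvalues of T|: 1.6680, 0.2867, 0.2867, 0.1751, 0.0000.
spectral radius ρ = 1.6680; 1.6680 > 1: divergent.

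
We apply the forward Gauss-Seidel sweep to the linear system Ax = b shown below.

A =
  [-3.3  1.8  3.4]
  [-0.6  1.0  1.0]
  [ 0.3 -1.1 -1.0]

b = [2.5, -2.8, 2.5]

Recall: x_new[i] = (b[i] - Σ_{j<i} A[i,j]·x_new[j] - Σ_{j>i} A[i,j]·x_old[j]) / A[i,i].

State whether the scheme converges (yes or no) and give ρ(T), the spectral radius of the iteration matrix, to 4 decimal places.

yes, ρ = 0.8678

A = D + L + U where D = diag(-3.3, 1, -1).
GS T = -(D+L)⁻¹U: row 0 first, T[0,2] = -(3.4)/(-3.3) = +1.0303; later rows by forward substitution.
  T[0,:] = [+0.0000  +0.5455  +1.0303]
  T[1,:] = [+0.0000  +0.3273  -0.3818]
  T[2,:] = [+0.0000  -0.1964  +0.7291]
|roots of det(T-λI)|: 0.8678, 0.1886, 0.0000.
spectral radius ρ = 0.8678; 0.8678 < 1: convergent.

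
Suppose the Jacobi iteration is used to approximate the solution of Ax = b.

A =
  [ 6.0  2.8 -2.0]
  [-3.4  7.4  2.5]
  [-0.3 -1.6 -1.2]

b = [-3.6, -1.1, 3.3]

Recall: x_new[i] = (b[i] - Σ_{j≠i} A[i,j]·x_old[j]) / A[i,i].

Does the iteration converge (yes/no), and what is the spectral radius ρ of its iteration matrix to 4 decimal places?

Split A = D + L + U, D = diag(6, 7.4, -1.2).
Jacobi T = -D⁻¹(L+U): T[1,2] = -(2.5)/(7.4) = -0.3378; T[1,1] = 0.
  T[0,:] = [+0.0000, -0.4667, +0.3333]
  T[1,:] = [+0.4595, +0.0000, -0.3378]
  T[2,:] = [-0.2500, -1.3333, +0.0000]
|eigenvalues of T|: 0.7057, 0.5876, 0.5876.
ρ = 0.7057; 0.7057 < 1, so it converges for any x₀.

yes, ρ = 0.7057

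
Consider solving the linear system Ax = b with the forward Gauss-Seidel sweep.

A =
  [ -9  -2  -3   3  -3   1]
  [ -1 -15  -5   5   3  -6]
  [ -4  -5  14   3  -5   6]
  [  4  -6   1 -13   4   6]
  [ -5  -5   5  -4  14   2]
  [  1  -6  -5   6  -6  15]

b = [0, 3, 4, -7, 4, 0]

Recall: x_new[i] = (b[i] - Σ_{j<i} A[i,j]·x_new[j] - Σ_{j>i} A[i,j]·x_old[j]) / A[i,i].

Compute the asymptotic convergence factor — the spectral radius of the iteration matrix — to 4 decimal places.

0.8541

Write A = D+L+U with D = diag(-9, -15, 14, -13, 14, 15).
GS T = -(D+L)⁻¹U: row 0 first, T[0,1] = -(-2)/(-9) = -0.2222; later rows by forward substitution.
  T[0,:] = [+0.0000 -0.2222 -0.3333 +0.3333 -0.3333 +0.1111]
  T[1,:] = [+0.0000 +0.0148 -0.3111 +0.3111 +0.2222 -0.4074]
  T[2,:] = [+0.0000 -0.0582 -0.2063 -0.0079 +0.3413 -0.5423]
  T[3,:] = [+0.0000 -0.0797 +0.0252 -0.0416 +0.1288 +0.6420]
  T[4,:] = [+0.0000 -0.0761 -0.1493 +0.2211 -0.1248 +0.1285]
  T[5,:] = [+0.0000 +0.0028 -0.2408 +0.2047 +0.1234 -0.5566]
|eigenvalues of T|: 0.8541, 0.2359, 0.2062, 0.0522, 0.0215, 0.0000.
ρ(T) = max|λ| = 0.8541; 0.8541 < 1, so it converges for any x₀.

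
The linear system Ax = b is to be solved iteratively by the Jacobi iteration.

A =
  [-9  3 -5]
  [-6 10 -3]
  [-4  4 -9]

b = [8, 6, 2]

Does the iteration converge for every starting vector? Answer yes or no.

Split A = D + L + U, D = diag(-9, 10, -9).
Jacobi T = -D⁻¹(L+U): T[1,0] = -(-6)/(10) = +0.6000; T[1,1] = 0.
  T[0,:] = [+0.0000  +0.3333  -0.5556]
  T[1,:] = [+0.6000  +0.0000  +0.3000]
  T[2,:] = [-0.4444  +0.4444  +0.0000]
moduli |λ_i(T)| = 0.8922, 0.4646, 0.4646.
spectral radius ρ = 0.8922; 0.8922 < 1, so it converges for any x₀.

yes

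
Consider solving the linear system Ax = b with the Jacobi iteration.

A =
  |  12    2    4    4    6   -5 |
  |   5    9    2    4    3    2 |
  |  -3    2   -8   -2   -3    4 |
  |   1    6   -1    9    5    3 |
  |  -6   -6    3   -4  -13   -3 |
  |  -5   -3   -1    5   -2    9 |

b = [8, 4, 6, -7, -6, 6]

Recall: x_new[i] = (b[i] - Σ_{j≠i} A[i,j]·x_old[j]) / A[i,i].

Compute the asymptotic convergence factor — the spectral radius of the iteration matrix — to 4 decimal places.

1.1990

Split A = D + L + U, D = diag(12, 9, -8, 9, -13, 9).
Jacobi: T = -D⁻¹(L+U), T[1,0] = -(5)/(9) = -0.5556; T[1,1] = 0.
  T[0,:] = [+0.0000, -0.1667, -0.3333, -0.3333, -0.5000, +0.4167]
  T[1,:] = [-0.5556, +0.0000, -0.2222, -0.4444, -0.3333, -0.2222]
  T[2,:] = [-0.3750, +0.2500, +0.0000, -0.2500, -0.3750, +0.5000]
  T[3,:] = [-0.1111, -0.6667, +0.1111, +0.0000, -0.5556, -0.3333]
  T[4,:] = [-0.4615, -0.4615, +0.2308, -0.3077, +0.0000, -0.2308]
  T[5,:] = [+0.5556, +0.3333, +0.1111, -0.5556, +0.2222, +0.0000]
|eigenvalues of T|: 1.1990, 0.7367, 0.6209, 0.6209, 0.5112, 0.5112.
ρ(T) = max|λ| = 1.1990; 1.1990 > 1 ⇒ diverges.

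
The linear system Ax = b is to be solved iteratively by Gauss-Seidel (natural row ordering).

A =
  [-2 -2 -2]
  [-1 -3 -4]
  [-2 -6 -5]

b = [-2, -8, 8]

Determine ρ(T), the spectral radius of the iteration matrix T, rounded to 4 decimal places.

1.6000

Diagonal D = diag(-2, -3, -5); L, U strict lower/upper.
GS T = -(D+L)⁻¹U: row 0 first, T[0,1] = -(-2)/(-2) = -1.0000; later rows by forward substitution.
  T[0,:] = [+0.0000 -1.0000 -1.0000]
  T[1,:] = [+0.0000 +0.3333 -1.0000]
  T[2,:] = [+0.0000 +0.0000 +1.6000]
|roots of det(T-λI)|: 1.6000, 0.3333, 0.0000.
ρ = 1.6000; 1.6000 > 1: divergent.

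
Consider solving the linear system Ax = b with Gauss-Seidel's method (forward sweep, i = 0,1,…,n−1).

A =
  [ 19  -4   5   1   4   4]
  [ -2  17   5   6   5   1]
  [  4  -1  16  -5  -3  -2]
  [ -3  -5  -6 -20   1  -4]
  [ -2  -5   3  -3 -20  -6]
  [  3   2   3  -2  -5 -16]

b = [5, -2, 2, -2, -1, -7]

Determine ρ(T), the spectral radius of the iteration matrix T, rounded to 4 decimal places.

0.5060

Diagonal D = diag(19, 17, 16, -20, -20, -16); L, U strict lower/upper.
T_GS = -(D+L)⁻¹U: row 0 first, T[0,3] = -(1)/(19) = -0.0526; later rows by forward substitution.
  T[0,:] = [+0.0000  +0.2105  -0.2632  -0.0526  -0.2105  -0.2105]
  T[1,:] = [+0.0000  +0.0248  -0.3251  -0.3591  -0.3189  -0.0836]
  T[2,:] = [+0.0000  -0.0511  +0.0455  +0.3032  +0.2202  +0.1724]
  T[3,:] = [+0.0000  -0.0224  +0.1071  +0.0067  +0.0952  -0.1992]
  T[4,:] = [+0.0000  -0.0315  +0.0983  +0.1395  +0.1195  -0.2023]
  T[5,:] = [+0.0000  +0.0457  -0.1256  -0.0423  -0.0873  +0.0705]
|roots of det(T-λI)|: 0.5060, 0.1575, 0.1575, 0.1015, 0.0427, 0.0000.
ρ = 0.5060; 0.5060 < 1: convergent.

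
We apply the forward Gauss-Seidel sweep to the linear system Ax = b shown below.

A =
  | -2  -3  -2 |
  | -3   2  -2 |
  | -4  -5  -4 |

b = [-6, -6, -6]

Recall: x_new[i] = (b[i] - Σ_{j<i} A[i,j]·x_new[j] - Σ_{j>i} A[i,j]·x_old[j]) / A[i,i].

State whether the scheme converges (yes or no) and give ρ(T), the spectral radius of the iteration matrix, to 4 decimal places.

Split A = D + L + U, D = diag(-2, 2, -4).
GS T = -(D+L)⁻¹U: row 0 first, T[0,2] = -(-2)/(-2) = -1.0000; later rows by forward substitution.
  T[0,:] = [+0.0000  -1.5000  -1.0000]
  T[1,:] = [+0.0000  -2.2500  -0.5000]
  T[2,:] = [+0.0000  +4.3125  +1.6250]
eigenvalue magnitudes: 1.5765, 0.9515, 0.0000.
ρ = 1.5765; 1.5765 > 1 ⇒ diverges.

no, ρ = 1.5765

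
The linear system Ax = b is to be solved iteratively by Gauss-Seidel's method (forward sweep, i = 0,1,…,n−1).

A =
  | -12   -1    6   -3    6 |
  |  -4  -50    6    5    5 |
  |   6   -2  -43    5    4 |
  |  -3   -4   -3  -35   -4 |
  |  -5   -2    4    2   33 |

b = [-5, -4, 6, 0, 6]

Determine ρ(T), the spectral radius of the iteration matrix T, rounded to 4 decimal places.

0.1721

Let D = diag(-12, -50, -43, -35, 33); L, U the strict triangles.
T_GS = -(D+L)⁻¹U: row 0 first, T[0,1] = -(-1)/(-12) = -0.0833; later rows by forward substitution.
  T[0,:] = [+0.0000  -0.0833  +0.5000  -0.2500  +0.5000]
  T[1,:] = [+0.0000  +0.0067  +0.0800  +0.1200  +0.0600]
  T[2,:] = [+0.0000  -0.0119  +0.0660  +0.0758  +0.1600]
  T[3,:] = [+0.0000  +0.0074  -0.0577  +0.0012  -0.1777]
  T[4,:] = [+0.0000  -0.0112  +0.0761  -0.0399  +0.0708]
eigenvalue magnitudes: 0.1721, 0.0859, 0.0369, 0.0369, 0.0000.
ρ = 0.1721; 0.1721 < 1 ⇒ converges.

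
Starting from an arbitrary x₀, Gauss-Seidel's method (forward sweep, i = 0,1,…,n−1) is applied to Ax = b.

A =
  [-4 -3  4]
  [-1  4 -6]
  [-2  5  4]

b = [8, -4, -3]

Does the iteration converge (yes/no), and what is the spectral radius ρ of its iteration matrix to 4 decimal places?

no, ρ = 1.5000

A = D + L + U where D = diag(-4, 4, 4).
GS T = -(D+L)⁻¹U: row 0 first, T[0,1] = -(-3)/(-4) = -0.7500; later rows by forward substitution.
  T[0,:] = [+0.0000 -0.7500 +1.0000]
  T[1,:] = [+0.0000 -0.1875 +1.7500]
  T[2,:] = [+0.0000 -0.1406 -1.6875]
moduli |λ_i(T)| = 1.5000, 0.3750, 0.0000.
spectral radius ρ = 1.5000; 1.5000 > 1: divergent.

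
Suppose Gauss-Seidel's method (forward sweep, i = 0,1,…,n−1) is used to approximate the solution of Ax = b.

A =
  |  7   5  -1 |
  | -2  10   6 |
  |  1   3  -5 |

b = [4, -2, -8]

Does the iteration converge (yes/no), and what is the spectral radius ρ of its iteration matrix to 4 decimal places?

yes, ρ = 0.6000

Diagonal D = diag(7, 10, -5); L, U strict lower/upper.
T_GS = -(D+L)⁻¹U: row 0 first, T[0,2] = -(-1)/(7) = +0.1429; later rows by forward substitution.
  T[0,:] = [+0.0000, -0.7143, +0.1429]
  T[1,:] = [+0.0000, -0.1429, -0.5714]
  T[2,:] = [+0.0000, -0.2286, -0.3143]
eigenvalue magnitudes: 0.6000, 0.1429, 0.0000.
spectral radius ρ = 0.6000; 0.6000 < 1 ⇒ converges.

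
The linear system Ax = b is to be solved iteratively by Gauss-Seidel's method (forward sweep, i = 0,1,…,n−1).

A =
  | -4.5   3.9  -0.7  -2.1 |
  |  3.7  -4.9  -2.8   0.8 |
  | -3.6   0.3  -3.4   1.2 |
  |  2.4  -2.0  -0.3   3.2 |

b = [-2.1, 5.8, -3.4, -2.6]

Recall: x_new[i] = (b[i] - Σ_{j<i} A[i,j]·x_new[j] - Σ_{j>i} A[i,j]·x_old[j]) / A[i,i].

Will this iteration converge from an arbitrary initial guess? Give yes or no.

Write A = D+L+U with D = diag(-4.5, -4.9, -3.4, 3.2).
Gauss-Seidel: T = -(D+L)⁻¹U, row 0 first, T[0,3] = -(-2.1)/(-4.5) = -0.4667; later rows by forward substitution.
  T[0,:] = [+0.0000  +0.8667  -0.1556  -0.4667]
  T[1,:] = [+0.0000  +0.6544  -0.6889  -0.1891]
  T[2,:] = [+0.0000  -0.8599  +0.1039  +0.8304]
  T[3,:] = [+0.0000  -0.3216  -0.3041  +0.3097]
|eigenvalues of T|: 1.2335, 0.3260, 0.3260, 0.0000.
ρ(T) = max|λ| = 1.2335; 1.2335 > 1: divergent.

no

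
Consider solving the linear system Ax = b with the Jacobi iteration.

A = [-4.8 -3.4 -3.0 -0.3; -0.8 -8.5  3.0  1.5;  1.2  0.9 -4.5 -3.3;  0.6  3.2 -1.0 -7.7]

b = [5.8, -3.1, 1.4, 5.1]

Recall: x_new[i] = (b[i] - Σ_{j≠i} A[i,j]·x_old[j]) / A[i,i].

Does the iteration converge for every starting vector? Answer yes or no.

yes

A = D + L + U where D = diag(-4.8, -8.5, -4.5, -7.7).
Jacobi: T = -D⁻¹(L+U), T[1,0] = -(-0.8)/(-8.5) = -0.0941; T[1,1] = 0.
  T[0,:] = [+0.0000, -0.7083, -0.6250, -0.0625]
  T[1,:] = [-0.0941, +0.0000, +0.3529, +0.1765]
  T[2,:] = [+0.2667, +0.2000, +0.0000, -0.7333]
  T[3,:] = [+0.0779, +0.4156, -0.1299, +0.0000]
|eigenvalues of T|: 0.6056, 0.4702, 0.4702, 0.0193.
ρ = 0.6056; 0.6056 < 1 ⇒ converges.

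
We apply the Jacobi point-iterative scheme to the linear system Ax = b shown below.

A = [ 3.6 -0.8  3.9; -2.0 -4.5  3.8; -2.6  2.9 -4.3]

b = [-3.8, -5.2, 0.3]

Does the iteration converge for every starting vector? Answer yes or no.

no

Write A = D+L+U with D = diag(3.6, -4.5, -4.3).
Jacobi T = -D⁻¹(L+U): T[2,1] = -(2.9)/(-4.3) = +0.6744; T[2,2] = 0.
  T[0,:] = [+0.0000 +0.2222 -1.0833]
  T[1,:] = [-0.4444 +0.0000 +0.8444]
  T[2,:] = [-0.6047 +0.6744 +0.0000]
eigenvalue magnitudes: 1.1447, 0.9505, 0.1942.
spectral radius ρ = 1.1447; 1.1447 > 1 ⇒ diverges.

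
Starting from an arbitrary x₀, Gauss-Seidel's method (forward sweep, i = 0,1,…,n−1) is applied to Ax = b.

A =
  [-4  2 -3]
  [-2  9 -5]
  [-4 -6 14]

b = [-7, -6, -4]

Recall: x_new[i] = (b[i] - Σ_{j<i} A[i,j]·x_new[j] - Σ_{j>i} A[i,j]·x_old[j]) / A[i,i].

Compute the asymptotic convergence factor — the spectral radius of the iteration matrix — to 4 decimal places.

0.3152

Split A = D + L + U, D = diag(-4, 9, 14).
GS T = -(D+L)⁻¹U: row 0 first, T[0,2] = -(-3)/(-4) = -0.7500; later rows by forward substitution.
  T[0,:] = [+0.0000  +0.5000  -0.7500]
  T[1,:] = [+0.0000  +0.1111  +0.3889]
  T[2,:] = [+0.0000  +0.1905  -0.0476]
|eigenvalues of T|: 0.3152, 0.2518, 0.0000.
ρ = 0.3152; 0.3152 < 1 ⇒ converges.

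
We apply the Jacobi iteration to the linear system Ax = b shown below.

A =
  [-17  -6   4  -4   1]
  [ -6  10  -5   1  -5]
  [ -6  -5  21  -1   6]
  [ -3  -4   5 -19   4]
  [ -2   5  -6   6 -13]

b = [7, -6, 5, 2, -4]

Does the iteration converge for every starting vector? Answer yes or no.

Diagonal D = diag(-17, 10, 21, -19, -13); L, U strict lower/upper.
Jacobi T = -D⁻¹(L+U): T[3,0] = -(-3)/(-19) = -0.1579; T[3,3] = 0.
  T[0,:] = [+0.0000 -0.3529 +0.2353 -0.2353 +0.0588]
  T[1,:] = [+0.6000 +0.0000 +0.5000 -0.1000 +0.5000]
  T[2,:] = [+0.2857 +0.2381 +0.0000 +0.0476 -0.2857]
  T[3,:] = [-0.1579 -0.2105 +0.2632 +0.0000 +0.2105]
  T[4,:] = [-0.1538 +0.3846 -0.4615 +0.4615 +0.0000]
|λ(T)| sorted: 0.8536, 0.4226, 0.2545, 0.2100, 0.2100.
ρ = 0.8536; 0.8536 < 1, so it converges for any x₀.

yes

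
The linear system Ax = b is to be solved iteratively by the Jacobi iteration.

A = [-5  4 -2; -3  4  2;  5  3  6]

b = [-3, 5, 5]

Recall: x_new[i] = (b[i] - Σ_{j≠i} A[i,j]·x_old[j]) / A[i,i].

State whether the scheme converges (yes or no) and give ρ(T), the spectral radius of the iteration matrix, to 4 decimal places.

no, ρ = 1.2527

Write A = D+L+U with D = diag(-5, 4, 6).
T_J = -D⁻¹(L+U): T[1,0] = -(-3)/(4) = +0.7500; T[1,1] = 0.
  T[0,:] = [+0.0000, +0.8000, -0.4000]
  T[1,:] = [+0.7500, +0.0000, -0.5000]
  T[2,:] = [-0.8333, -0.5000, +0.0000]
|λ(T)| sorted: 1.2527, 0.7067, 0.5460.
ρ(T) = max|λ| = 1.2527; 1.2527 > 1: divergent.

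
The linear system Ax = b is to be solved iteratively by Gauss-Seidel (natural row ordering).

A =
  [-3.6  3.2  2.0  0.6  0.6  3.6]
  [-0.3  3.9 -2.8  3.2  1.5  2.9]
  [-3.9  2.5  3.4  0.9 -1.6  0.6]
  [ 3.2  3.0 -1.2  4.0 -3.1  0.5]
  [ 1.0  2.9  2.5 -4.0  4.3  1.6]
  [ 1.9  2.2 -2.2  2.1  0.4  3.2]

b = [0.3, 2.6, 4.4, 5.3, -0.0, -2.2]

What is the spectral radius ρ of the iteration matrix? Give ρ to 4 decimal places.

A = D + L + U where D = diag(-3.6, 3.9, 3.4, 4, 4.3, 3.2).
GS T = -(D+L)⁻¹U: row 0 first, T[0,1] = -(3.2)/(-3.6) = +0.8889; later rows by forward substitution.
  T[0,:] = [+0.0000 +0.8889 +0.5556 +0.1667 +0.1667 +1.0000]
  T[1,:] = [+0.0000 +0.0684 +0.7607 -0.8077 -0.3718 -0.6667]
  T[2,:] = [+0.0000 +0.9693 +0.0779 +0.5204 +0.9351 +1.4608]
  T[3,:] = [+0.0000 -0.4716 -0.9916 +0.6285 +1.2011 +0.0132]
  T[4,:] = [+0.0000 -1.2551 -1.6099 +0.7881 +0.7856 -0.9920]
  T[5,:] = [+0.0000 +0.5580 +0.0527 +0.3031 -0.0868 +0.9842]
moduli |λ_i(T)| = 1.2908, 0.8181, 0.3429, 0.3429, 0.2330, 0.0000.
ρ = 1.2908; 1.2908 > 1 ⇒ diverges.

1.2908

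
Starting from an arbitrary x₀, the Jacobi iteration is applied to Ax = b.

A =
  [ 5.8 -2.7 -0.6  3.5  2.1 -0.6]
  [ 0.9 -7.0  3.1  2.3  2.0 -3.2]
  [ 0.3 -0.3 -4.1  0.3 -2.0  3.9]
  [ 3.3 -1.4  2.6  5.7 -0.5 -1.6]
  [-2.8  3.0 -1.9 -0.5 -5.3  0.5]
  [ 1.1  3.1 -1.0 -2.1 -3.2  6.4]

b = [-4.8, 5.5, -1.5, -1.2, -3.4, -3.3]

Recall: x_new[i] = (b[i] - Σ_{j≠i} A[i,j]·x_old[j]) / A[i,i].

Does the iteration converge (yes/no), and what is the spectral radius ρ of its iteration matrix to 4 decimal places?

no, ρ = 1.4533

Split A = D + L + U, D = diag(5.8, -7, -4.1, 5.7, -5.3, 6.4).
T_J = -D⁻¹(L+U): T[2,1] = -(-0.3)/(-4.1) = -0.0732; T[2,2] = 0.
  T[0,:] = [+0.0000  +0.4655  +0.1034  -0.6034  -0.3621  +0.1034]
  T[1,:] = [+0.1286  +0.0000  +0.4429  +0.3286  +0.2857  -0.4571]
  T[2,:] = [+0.0732  -0.0732  +0.0000  +0.0732  -0.4878  +0.9512]
  T[3,:] = [-0.5789  +0.2456  -0.4561  +0.0000  +0.0877  +0.2807]
  T[4,:] = [-0.5283  +0.5660  -0.3585  -0.0943  +0.0000  +0.0943]
  T[5,:] = [-0.1719  -0.4844  +0.1562  +0.3281  +0.5000  +0.0000]
|λ(T)| sorted: 1.4533, 0.6962, 0.6962, 0.4549, 0.2421, 0.0252.
spectral radius ρ = 1.4533; 1.4533 > 1, so it fails to converge.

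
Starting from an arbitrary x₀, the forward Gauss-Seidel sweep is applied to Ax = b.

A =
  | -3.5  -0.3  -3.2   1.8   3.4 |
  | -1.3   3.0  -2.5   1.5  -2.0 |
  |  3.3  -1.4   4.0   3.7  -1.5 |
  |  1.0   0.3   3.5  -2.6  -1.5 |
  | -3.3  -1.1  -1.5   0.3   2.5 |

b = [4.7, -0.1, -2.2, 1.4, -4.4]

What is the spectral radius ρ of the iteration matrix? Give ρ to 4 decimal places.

1.6677

Split A = D + L + U, D = diag(-3.5, 3, 4, -2.6, 2.5).
GS T = -(D+L)⁻¹U: row 0 first, T[0,4] = -(3.4)/(-3.5) = +0.9714; later rows by forward substitution.
  T[0,:] = [+0.0000, -0.0857, -0.9143, +0.5143, +0.9714]
  T[1,:] = [+0.0000, -0.0371, +0.4371, -0.2771, +1.0876]
  T[2,:] = [+0.0000, +0.0577, +0.9073, -1.4463, -0.0458]
  T[3,:] = [+0.0000, +0.0404, +0.9201, -1.7811, -0.1394]
  T[4,:] = [+0.0000, -0.0997, -0.5806, -0.0971, +1.7501]
|λ(T)| sorted: 1.6677, 1.1603, 0.3972, 0.0655, 0.0000.
ρ(T) = max|λ| = 1.6677; 1.6677 > 1 ⇒ diverges.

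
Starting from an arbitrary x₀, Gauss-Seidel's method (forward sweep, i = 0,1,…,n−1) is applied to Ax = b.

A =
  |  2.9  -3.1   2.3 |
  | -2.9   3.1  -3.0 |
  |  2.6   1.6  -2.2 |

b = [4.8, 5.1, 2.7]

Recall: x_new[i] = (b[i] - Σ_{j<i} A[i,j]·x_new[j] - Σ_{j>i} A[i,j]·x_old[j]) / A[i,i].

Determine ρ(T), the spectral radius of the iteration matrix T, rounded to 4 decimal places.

1.2250

A = D + L + U where D = diag(2.9, 3.1, -2.2).
T_GS = -(D+L)⁻¹U: row 0 first, T[0,1] = -(-3.1)/(2.9) = +1.0690; later rows by forward substitution.
  T[0,:] = [+0.0000  +1.0690  -0.7931]
  T[1,:] = [+0.0000  +1.0000  +0.2258]
  T[2,:] = [+0.0000  +1.9906  -0.7731]
|roots of det(T-λI)|: 1.2250, 0.9980, 0.0000.
ρ(T) = max|λ| = 1.2250; 1.2250 > 1, so it fails to converge.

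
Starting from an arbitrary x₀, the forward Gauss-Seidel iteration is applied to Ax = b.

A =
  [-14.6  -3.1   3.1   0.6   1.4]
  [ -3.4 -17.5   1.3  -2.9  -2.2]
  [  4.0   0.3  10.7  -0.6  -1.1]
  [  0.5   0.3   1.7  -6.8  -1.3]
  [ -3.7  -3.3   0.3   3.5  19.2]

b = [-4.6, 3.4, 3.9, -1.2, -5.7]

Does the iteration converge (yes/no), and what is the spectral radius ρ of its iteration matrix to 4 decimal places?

yes, ρ = 0.1778

A = D + L + U where D = diag(-14.6, -17.5, 10.7, -6.8, 19.2).
Gauss-Seidel: T = -(D+L)⁻¹U, row 0 first, T[0,2] = -(3.1)/(-14.6) = +0.2123; later rows by forward substitution.
  T[0,:] = [+0.0000  -0.2123  +0.2123  +0.0411  +0.0959]
  T[1,:] = [+0.0000  +0.0413  +0.0330  -0.1737  -0.1443]
  T[2,:] = [+0.0000  +0.0782  -0.0803  +0.0456  +0.0710]
  T[3,:] = [+0.0000  +0.0058  -0.0030  +0.0068  -0.1727]
  T[4,:] = [+0.0000  -0.0361  +0.0484  -0.0239  +0.0240]
moduli |λ_i(T)| = 0.1778, 0.0913, 0.0913, 0.0220, 0.0000.
ρ(T) = max|λ| = 0.1778; 0.1778 < 1 ⇒ converges.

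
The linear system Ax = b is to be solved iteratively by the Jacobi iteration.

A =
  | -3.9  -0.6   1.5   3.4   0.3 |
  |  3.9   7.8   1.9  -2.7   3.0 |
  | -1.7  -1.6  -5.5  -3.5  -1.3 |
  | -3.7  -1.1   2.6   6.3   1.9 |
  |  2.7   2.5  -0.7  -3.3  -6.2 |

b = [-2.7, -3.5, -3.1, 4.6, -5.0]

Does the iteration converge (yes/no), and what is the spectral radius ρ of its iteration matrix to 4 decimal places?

A = D + L + U where D = diag(-3.9, 7.8, -5.5, 6.3, -6.2).
Jacobi T = -D⁻¹(L+U): T[3,2] = -(2.6)/(6.3) = -0.4127; T[3,3] = 0.
  T[0,:] = [+0.0000 -0.1538 +0.3846 +0.8718 +0.0769]
  T[1,:] = [-0.5000 +0.0000 -0.2436 +0.3462 -0.3846]
  T[2,:] = [-0.3091 -0.2909 +0.0000 -0.6364 -0.2364]
  T[3,:] = [+0.5873 +0.1746 -0.4127 +0.0000 -0.3016]
  T[4,:] = [+0.4355 +0.4032 -0.1129 -0.5323 +0.0000]
|roots of det(T-λI)|: 1.1335, 0.8153, 0.4331, 0.3816, 0.3816.
spectral radius ρ = 1.1335; 1.1335 > 1: divergent.

no, ρ = 1.1335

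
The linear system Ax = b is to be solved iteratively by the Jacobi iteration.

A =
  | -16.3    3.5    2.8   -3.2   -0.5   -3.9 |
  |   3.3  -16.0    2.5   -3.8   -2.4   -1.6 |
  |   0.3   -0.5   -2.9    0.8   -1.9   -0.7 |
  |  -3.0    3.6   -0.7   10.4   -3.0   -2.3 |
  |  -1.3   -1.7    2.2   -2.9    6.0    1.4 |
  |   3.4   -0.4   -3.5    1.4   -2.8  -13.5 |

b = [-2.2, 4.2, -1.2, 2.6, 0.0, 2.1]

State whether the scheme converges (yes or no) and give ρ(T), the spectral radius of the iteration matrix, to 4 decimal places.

yes, ρ = 0.8799

Diagonal D = diag(-16.3, -16, -2.9, 10.4, 6, -13.5); L, U strict lower/upper.
Jacobi T = -D⁻¹(L+U): T[5,0] = -(3.4)/(-13.5) = +0.2519; T[5,5] = 0.
  T[0,:] = [+0.0000, +0.2147, +0.1718, -0.1963, -0.0307, -0.2393]
  T[1,:] = [+0.2062, +0.0000, +0.1562, -0.2375, -0.1500, -0.1000]
  T[2,:] = [+0.1034, -0.1724, +0.0000, +0.2759, -0.6552, -0.2414]
  T[3,:] = [+0.2885, -0.3462, +0.0673, +0.0000, +0.2885, +0.2212]
  T[4,:] = [+0.2167, +0.2833, -0.3667, +0.4833, +0.0000, -0.2333]
  T[5,:] = [+0.2519, -0.0296, -0.2593, +0.1037, -0.2074, +0.0000]
|λ(T)| sorted: 0.8799, 0.4914, 0.4914, 0.2542, 0.1318, 0.1318.
ρ(T) = max|λ| = 0.8799; 0.8799 < 1: convergent.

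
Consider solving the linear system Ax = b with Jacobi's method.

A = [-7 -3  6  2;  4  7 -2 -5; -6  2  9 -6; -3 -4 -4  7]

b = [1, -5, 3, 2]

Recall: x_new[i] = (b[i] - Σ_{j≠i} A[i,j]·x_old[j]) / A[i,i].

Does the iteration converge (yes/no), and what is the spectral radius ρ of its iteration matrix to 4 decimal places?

no, ρ = 1.1449

Write A = D+L+U with D = diag(-7, 7, 9, 7).
Jacobi: T = -D⁻¹(L+U), T[2,0] = -(-6)/(9) = +0.6667; T[2,2] = 0.
  T[0,:] = [+0.0000 -0.4286 +0.8571 +0.2857]
  T[1,:] = [-0.5714 +0.0000 +0.2857 +0.7143]
  T[2,:] = [+0.6667 -0.2222 +0.0000 +0.6667]
  T[3,:] = [+0.4286 +0.5714 +0.5714 +0.0000]
eigenvalue magnitudes: 1.1449, 0.9295, 0.9295, 0.6707.
ρ(T) = max|λ| = 1.1449; 1.1449 > 1: divergent.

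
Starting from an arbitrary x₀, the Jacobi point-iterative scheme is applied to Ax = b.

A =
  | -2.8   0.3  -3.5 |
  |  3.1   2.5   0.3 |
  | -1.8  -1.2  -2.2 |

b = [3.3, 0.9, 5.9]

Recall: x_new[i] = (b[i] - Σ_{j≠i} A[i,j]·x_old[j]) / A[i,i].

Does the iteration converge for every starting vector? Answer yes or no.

Split A = D + L + U, D = diag(-2.8, 2.5, -2.2).
T_J = -D⁻¹(L+U): T[2,1] = -(-1.2)/(-2.2) = -0.5455; T[2,2] = 0.
  T[0,:] = [+0.0000, +0.1071, -1.2500]
  T[1,:] = [-1.2400, +0.0000, -0.1200]
  T[2,:] = [-0.8182, -0.5455, +0.0000]
|roots of det(T-λI)|: 1.2700, 0.8108, 0.8108.
ρ = 1.2700; 1.2700 > 1: divergent.

no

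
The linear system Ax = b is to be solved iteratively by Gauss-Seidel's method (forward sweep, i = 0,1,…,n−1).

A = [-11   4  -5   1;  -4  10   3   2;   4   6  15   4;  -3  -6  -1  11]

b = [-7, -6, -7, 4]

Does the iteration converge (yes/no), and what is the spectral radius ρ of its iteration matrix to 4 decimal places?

Let D = diag(-11, 10, 15, 11); L, U the strict triangles.
Gauss-Seidel: T = -(D+L)⁻¹U, row 0 first, T[0,2] = -(-5)/(-11) = -0.4545; later rows by forward substitution.
  T[0,:] = [+0.0000  +0.3636  -0.4545  +0.0909]
  T[1,:] = [+0.0000  +0.1455  -0.4818  -0.1636]
  T[2,:] = [+0.0000  -0.1552  +0.3139  -0.2255]
  T[3,:] = [+0.0000  +0.1644  -0.3582  -0.0850]
|roots of det(T-λI)|: 0.5998, 0.1150, 0.1150, 0.0000.
ρ = 0.5998; 0.5998 < 1 ⇒ converges.

yes, ρ = 0.5998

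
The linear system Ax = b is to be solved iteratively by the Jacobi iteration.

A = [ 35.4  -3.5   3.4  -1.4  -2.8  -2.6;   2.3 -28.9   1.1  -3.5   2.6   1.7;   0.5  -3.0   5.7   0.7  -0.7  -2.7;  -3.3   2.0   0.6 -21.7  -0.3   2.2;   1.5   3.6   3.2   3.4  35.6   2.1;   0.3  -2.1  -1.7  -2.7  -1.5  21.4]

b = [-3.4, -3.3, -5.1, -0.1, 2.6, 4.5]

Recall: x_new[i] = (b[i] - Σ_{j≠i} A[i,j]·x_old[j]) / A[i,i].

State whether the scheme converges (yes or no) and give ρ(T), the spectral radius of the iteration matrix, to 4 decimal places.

yes, ρ = 0.2900

Diagonal D = diag(35.4, -28.9, 5.7, -21.7, 35.6, 21.4); L, U strict lower/upper.
T_J = -D⁻¹(L+U): T[4,0] = -(1.5)/(35.6) = -0.0421; T[4,4] = 0.
  T[0,:] = [+0.0000  +0.0989  -0.0960  +0.0395  +0.0791  +0.0734]
  T[1,:] = [+0.0796  +0.0000  +0.0381  -0.1211  +0.0900  +0.0588]
  T[2,:] = [-0.0877  +0.5263  +0.0000  -0.1228  +0.1228  +0.4737]
  T[3,:] = [-0.1521  +0.0922  +0.0276  +0.0000  -0.0138  +0.1014]
  T[4,:] = [-0.0421  -0.1011  -0.0899  -0.0955  +0.0000  -0.0590]
  T[5,:] = [-0.0140  +0.0981  +0.0794  +0.1262  +0.0701  +0.0000]
|roots of det(T-λI)|: 0.2900, 0.2415, 0.2415, 0.1018, 0.1018, 0.0747.
ρ = 0.2900; 0.2900 < 1: convergent.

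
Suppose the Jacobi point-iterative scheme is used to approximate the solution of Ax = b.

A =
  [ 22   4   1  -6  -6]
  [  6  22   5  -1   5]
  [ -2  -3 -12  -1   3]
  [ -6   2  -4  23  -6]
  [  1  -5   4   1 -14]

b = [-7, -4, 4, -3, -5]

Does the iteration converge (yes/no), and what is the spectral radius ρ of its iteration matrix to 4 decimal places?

Write A = D+L+U with D = diag(22, 22, -12, 23, -14).
T_J = -D⁻¹(L+U): T[0,2] = -(1)/(22) = -0.0455; T[0,0] = 0.
  T[0,:] = [+0.0000  -0.1818  -0.0455  +0.2727  +0.2727]
  T[1,:] = [-0.2727  +0.0000  -0.2273  +0.0455  -0.2273]
  T[2,:] = [-0.1667  -0.2500  +0.0000  -0.0833  +0.2500]
  T[3,:] = [+0.2609  -0.0870  +0.1739  +0.0000  +0.2609]
  T[4,:] = [+0.0714  -0.3571  +0.2857  +0.0714  +0.0000]
|λ(T)| sorted: 0.6055, 0.3881, 0.3881, 0.2225, 0.0553.
ρ = 0.6055; 0.6055 < 1: convergent.

yes, ρ = 0.6055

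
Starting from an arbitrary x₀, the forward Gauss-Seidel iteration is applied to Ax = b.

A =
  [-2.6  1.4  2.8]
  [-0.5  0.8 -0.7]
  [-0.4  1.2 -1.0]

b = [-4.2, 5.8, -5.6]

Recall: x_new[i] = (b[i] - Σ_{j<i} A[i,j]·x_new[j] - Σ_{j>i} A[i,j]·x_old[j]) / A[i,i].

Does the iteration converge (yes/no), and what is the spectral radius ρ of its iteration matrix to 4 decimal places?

no, ρ = 1.6492

Let D = diag(-2.6, 0.8, -1); L, U the strict triangles.
GS T = -(D+L)⁻¹U: row 0 first, T[0,1] = -(1.4)/(-2.6) = +0.5385; later rows by forward substitution.
  T[0,:] = [+0.0000 +0.5385 +1.0769]
  T[1,:] = [+0.0000 +0.3365 +1.5481]
  T[2,:] = [+0.0000 +0.1885 +1.4269]
|λ(T)| sorted: 1.6492, 0.1143, 0.0000.
spectral radius ρ = 1.6492; 1.6492 > 1 ⇒ diverges.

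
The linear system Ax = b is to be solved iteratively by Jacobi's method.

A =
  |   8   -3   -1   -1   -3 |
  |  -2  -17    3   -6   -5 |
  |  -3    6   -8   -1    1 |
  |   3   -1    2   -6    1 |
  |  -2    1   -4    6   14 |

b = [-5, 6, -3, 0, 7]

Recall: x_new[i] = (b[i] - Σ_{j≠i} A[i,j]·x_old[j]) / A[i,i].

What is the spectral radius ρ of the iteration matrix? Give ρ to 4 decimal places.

0.8465

Let D = diag(8, -17, -8, -6, 14); L, U the strict triangles.
Jacobi T = -D⁻¹(L+U): T[0,1] = -(-3)/(8) = +0.3750; T[0,0] = 0.
  T[0,:] = [+0.0000, +0.3750, +0.1250, +0.1250, +0.3750]
  T[1,:] = [-0.1176, +0.0000, +0.1765, -0.3529, -0.2941]
  T[2,:] = [-0.3750, +0.7500, +0.0000, -0.1250, +0.1250]
  T[3,:] = [+0.5000, -0.1667, +0.3333, +0.0000, +0.1667]
  T[4,:] = [+0.1429, -0.0714, +0.2857, -0.4286, +0.0000]
|roots of det(T-λI)|: 0.8465, 0.7132, 0.7132, 0.1509, 0.0741.
ρ = 0.8465; 0.8465 < 1: convergent.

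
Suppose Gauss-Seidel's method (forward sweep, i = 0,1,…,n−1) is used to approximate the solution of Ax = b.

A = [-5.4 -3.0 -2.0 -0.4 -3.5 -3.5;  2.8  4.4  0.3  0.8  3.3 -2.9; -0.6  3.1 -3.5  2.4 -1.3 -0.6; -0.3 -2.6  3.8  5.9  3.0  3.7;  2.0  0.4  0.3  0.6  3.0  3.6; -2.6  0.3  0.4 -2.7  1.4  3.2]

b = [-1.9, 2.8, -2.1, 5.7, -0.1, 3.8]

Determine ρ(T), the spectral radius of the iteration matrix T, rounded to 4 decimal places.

1.3649

Split A = D + L + U, D = diag(-5.4, 4.4, -3.5, 5.9, 3, 3.2).
GS T = -(D+L)⁻¹U: row 0 first, T[0,2] = -(-2)/(-5.4) = -0.3704; later rows by forward substitution.
  T[0,:] = [+0.0000 -0.5556 -0.3704 -0.0741 -0.6481 -0.6481]
  T[1,:] = [+0.0000 +0.3535 +0.1675 -0.1347 -0.3375 +1.0715]
  T[2,:] = [+0.0000 +0.4084 +0.2119 +0.5791 -0.5593 +0.8888]
  T[3,:] = [+0.0000 -0.1355 -0.0815 -0.4361 -0.3300 -0.7603]
  T[4,:] = [+0.0000 +0.3095 +0.2197 +0.0967 +0.5990 -0.8476]
  T[5,:] = [+0.0000 -0.7853 -0.5080 -0.5302 -0.9655 -1.0089]
moduli |λ_i(T)| = 1.3649, 1.0837, 1.0837, 0.2149, 0.0374, 0.0000.
ρ(T) = max|λ| = 1.3649; 1.3649 > 1: divergent.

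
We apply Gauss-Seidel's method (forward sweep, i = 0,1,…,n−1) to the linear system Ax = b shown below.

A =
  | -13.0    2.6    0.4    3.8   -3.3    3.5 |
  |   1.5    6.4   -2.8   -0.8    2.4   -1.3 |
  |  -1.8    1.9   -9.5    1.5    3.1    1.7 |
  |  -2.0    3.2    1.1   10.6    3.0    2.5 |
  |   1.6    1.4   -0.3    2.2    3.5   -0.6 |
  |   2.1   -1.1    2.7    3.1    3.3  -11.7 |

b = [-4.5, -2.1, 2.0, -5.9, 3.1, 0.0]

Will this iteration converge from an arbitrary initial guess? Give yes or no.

yes

A = D + L + U where D = diag(-13, 6.4, -9.5, 10.6, 3.5, -11.7).
T_GS = -(D+L)⁻¹U: row 0 first, T[0,5] = -(3.5)/(-13) = +0.2692; later rows by forward substitution.
  T[0,:] = [+0.0000 +0.2000 +0.0308 +0.2923 -0.2538 +0.2692]
  T[1,:] = [+0.0000 -0.0469 +0.4303 +0.0565 -0.3155 +0.1400]
  T[2,:] = [+0.0000 -0.0473 +0.0802 +0.1138 +0.3113 +0.1559]
  T[3,:] = [+0.0000 +0.0568 -0.1324 +0.0263 -0.2680 -0.2435]
  T[4,:] = [+0.0000 -0.1124 -0.0961 -0.1630 +0.4374 +0.1588]
  T[5,:] = [+0.0000 +0.0127 -0.0786 +0.0344 +0.1083 +0.0514]
|roots of det(T-λI)|: 0.5366, 0.1887, 0.1887, 0.1033, 0.0609, 0.0000.
spectral radius ρ = 0.5366; 0.5366 < 1, so it converges for any x₀.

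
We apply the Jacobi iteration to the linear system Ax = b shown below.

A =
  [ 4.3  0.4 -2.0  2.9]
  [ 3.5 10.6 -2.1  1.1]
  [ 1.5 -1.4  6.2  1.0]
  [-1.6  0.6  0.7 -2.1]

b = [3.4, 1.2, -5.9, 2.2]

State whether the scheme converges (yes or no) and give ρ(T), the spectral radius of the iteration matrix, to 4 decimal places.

Split A = D + L + U, D = diag(4.3, 10.6, 6.2, -2.1).
Jacobi T = -D⁻¹(L+U): T[0,2] = -(-2)/(4.3) = +0.4651; T[0,0] = 0.
  T[0,:] = [+0.0000, -0.0930, +0.4651, -0.6744]
  T[1,:] = [-0.3302, +0.0000, +0.1981, -0.1038]
  T[2,:] = [-0.2419, +0.2258, +0.0000, -0.1613]
  T[3,:] = [-0.7619, +0.2857, +0.3333, +0.0000]
|roots of det(T-λI)|: 0.7590, 0.4332, 0.2039, 0.2039.
ρ = 0.7590; 0.7590 < 1: convergent.

yes, ρ = 0.7590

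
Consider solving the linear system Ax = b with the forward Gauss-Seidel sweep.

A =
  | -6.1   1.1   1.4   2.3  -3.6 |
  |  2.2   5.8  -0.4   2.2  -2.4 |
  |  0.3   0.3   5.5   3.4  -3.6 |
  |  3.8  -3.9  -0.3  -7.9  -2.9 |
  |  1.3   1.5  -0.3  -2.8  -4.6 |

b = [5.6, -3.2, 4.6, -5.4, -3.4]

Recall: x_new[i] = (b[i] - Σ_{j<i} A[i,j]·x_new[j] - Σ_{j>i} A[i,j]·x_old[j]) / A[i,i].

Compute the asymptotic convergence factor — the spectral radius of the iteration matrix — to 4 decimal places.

Diagonal D = diag(-6.1, 5.8, 5.5, -7.9, -4.6); L, U strict lower/upper.
Gauss-Seidel: T = -(D+L)⁻¹U, row 0 first, T[0,1] = -(1.1)/(-6.1) = +0.1803; later rows by forward substitution.
  T[0,:] = [+0.0000, +0.1803, +0.2295, +0.3770, -0.5902]
  T[1,:] = [+0.0000, -0.0684, -0.0181, -0.5223, +0.6376]
  T[2,:] = [+0.0000, -0.0061, -0.0115, -0.6103, +0.6520]
  T[3,:] = [+0.0000, +0.1207, +0.1198, +0.4624, -0.9905]
  T[4,:] = [+0.0000, -0.0444, -0.0132, -0.3054, +0.6015]
|λ(T)| sorted: 0.9379, 0.1550, 0.1550, 0.0354, 0.0000.
spectral radius ρ = 0.9379; 0.9379 < 1 ⇒ converges.

0.9379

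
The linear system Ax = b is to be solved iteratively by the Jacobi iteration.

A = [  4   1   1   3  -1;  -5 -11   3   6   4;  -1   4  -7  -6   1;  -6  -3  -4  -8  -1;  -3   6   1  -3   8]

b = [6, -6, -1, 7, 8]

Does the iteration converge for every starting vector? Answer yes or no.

no

Diagonal D = diag(4, -11, -7, -8, 8); L, U strict lower/upper.
Jacobi T = -D⁻¹(L+U): T[3,0] = -(-6)/(-8) = -0.7500; T[3,3] = 0.
  T[0,:] = [+0.0000 -0.2500 -0.2500 -0.7500 +0.2500]
  T[1,:] = [-0.4545 +0.0000 +0.2727 +0.5455 +0.3636]
  T[2,:] = [-0.1429 +0.5714 +0.0000 -0.8571 +0.1429]
  T[3,:] = [-0.7500 -0.3750 -0.5000 +0.0000 -0.1250]
  T[4,:] = [+0.3750 -0.7500 -0.1250 +0.3750 +0.0000]
|roots of det(T-λI)|: 1.1345, 0.8718, 0.4679, 0.4679, 0.0302.
ρ(T) = max|λ| = 1.1345; 1.1345 > 1: divergent.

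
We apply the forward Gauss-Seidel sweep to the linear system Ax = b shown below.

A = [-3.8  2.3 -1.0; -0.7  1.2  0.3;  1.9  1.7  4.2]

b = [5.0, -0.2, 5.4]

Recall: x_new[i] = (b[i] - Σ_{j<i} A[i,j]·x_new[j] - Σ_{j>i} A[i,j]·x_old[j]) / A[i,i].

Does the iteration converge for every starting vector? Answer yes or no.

yes

Let D = diag(-3.8, 1.2, 4.2); L, U the strict triangles.
T_GS = -(D+L)⁻¹U: row 0 first, T[0,2] = -(-1)/(-3.8) = -0.2632; later rows by forward substitution.
  T[0,:] = [+0.0000  +0.6053  -0.2632]
  T[1,:] = [+0.0000  +0.3531  -0.4035]
  T[2,:] = [+0.0000  -0.4167  +0.2824]
|eigenvalues of T|: 0.7293, 0.0939, 0.0000.
ρ(T) = max|λ| = 0.7293; 0.7293 < 1: convergent.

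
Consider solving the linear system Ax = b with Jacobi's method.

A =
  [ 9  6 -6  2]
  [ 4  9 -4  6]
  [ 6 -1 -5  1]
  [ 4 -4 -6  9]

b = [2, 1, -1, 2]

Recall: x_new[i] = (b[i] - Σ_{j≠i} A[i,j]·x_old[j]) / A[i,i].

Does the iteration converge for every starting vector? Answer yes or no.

no

A = D + L + U where D = diag(9, 9, -5, 9).
Jacobi: T = -D⁻¹(L+U), T[1,2] = -(-4)/(9) = +0.4444; T[1,1] = 0.
  T[0,:] = [+0.0000, -0.6667, +0.6667, -0.2222]
  T[1,:] = [-0.4444, +0.0000, +0.4444, -0.6667]
  T[2,:] = [+1.2000, -0.2000, +0.0000, +0.2000]
  T[3,:] = [-0.4444, +0.4444, +0.6667, +0.0000]
moduli |λ_i(T)| = 1.2859, 0.9323, 0.6171, 0.6171.
ρ = 1.2859; 1.2859 > 1: divergent.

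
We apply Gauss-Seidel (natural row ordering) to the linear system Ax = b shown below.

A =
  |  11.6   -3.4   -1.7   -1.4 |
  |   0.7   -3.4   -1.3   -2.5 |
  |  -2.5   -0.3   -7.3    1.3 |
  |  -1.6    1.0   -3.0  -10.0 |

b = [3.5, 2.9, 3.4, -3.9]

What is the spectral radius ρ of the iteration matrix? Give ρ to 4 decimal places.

0.2327

Diagonal D = diag(11.6, -3.4, -7.3, -10); L, U strict lower/upper.
GS T = -(D+L)⁻¹U: row 0 first, T[0,2] = -(-1.7)/(11.6) = +0.1466; later rows by forward substitution.
  T[0,:] = [+0.0000, +0.2931, +0.1466, +0.1207]
  T[1,:] = [+0.0000, +0.0603, -0.3522, -0.7104]
  T[2,:] = [+0.0000, -0.1029, -0.0357, +0.1659]
  T[3,:] = [+0.0000, -0.0100, -0.0480, -0.1401]
|eigenvalues of T|: 0.2327, 0.1896, 0.0724, 0.0000.
ρ = 0.2327; 0.2327 < 1 ⇒ converges.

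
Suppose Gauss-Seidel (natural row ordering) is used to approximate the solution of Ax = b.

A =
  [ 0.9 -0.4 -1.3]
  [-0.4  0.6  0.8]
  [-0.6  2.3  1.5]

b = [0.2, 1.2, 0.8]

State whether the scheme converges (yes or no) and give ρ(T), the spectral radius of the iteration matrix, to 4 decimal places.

no, ρ = 1.2528

Split A = D + L + U, D = diag(0.9, 0.6, 1.5).
T_GS = -(D+L)⁻¹U: row 0 first, T[0,2] = -(-1.3)/(0.9) = +1.4444; later rows by forward substitution.
  T[0,:] = [+0.0000, +0.4444, +1.4444]
  T[1,:] = [+0.0000, +0.2963, -0.3704]
  T[2,:] = [+0.0000, -0.2765, +1.1457]
|eigenvalues of T|: 1.2528, 0.1892, 0.0000.
ρ = 1.2528; 1.2528 > 1: divergent.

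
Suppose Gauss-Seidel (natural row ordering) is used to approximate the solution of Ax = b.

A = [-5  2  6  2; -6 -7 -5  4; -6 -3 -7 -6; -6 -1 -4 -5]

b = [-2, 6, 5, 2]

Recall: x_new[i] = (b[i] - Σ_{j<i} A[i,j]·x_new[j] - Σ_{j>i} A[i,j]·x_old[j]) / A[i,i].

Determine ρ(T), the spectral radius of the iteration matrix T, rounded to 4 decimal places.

1.4132

Split A = D + L + U, D = diag(-5, -7, -7, -5).
GS T = -(D+L)⁻¹U: row 0 first, T[0,1] = -(2)/(-5) = +0.4000; later rows by forward substitution.
  T[0,:] = [+0.0000 +0.4000 +1.2000 +0.4000]
  T[1,:] = [+0.0000 -0.3429 -1.7429 +0.2286]
  T[2,:] = [+0.0000 -0.1959 -0.2816 -1.2980]
  T[3,:] = [+0.0000 -0.2547 -0.8661 +0.5127]
|roots of det(T-λI)|: 1.4132, 1.1148, 0.1865, 0.0000.
spectral radius ρ = 1.4132; 1.4132 > 1: divergent.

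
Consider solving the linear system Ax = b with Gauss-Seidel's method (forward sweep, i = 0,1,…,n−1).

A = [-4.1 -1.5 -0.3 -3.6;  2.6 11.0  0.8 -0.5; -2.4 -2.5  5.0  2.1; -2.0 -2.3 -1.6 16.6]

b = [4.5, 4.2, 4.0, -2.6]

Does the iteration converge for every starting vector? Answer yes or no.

Split A = D + L + U, D = diag(-4.1, 11, 5, 16.6).
Gauss-Seidel: T = -(D+L)⁻¹U, row 0 first, T[0,3] = -(-3.6)/(-4.1) = -0.8780; later rows by forward substitution.
  T[0,:] = [+0.0000 -0.3659 -0.0732 -0.8780]
  T[1,:] = [+0.0000 +0.0865 -0.0554 +0.2530]
  T[2,:] = [+0.0000 -0.1324 -0.0628 -0.7150]
  T[3,:] = [+0.0000 -0.0449 -0.0226 -0.1396]
|eigenvalues of T|: 0.2313, 0.0763, 0.0763, 0.0000.
spectral radius ρ = 0.2313; 0.2313 < 1: convergent.

yes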